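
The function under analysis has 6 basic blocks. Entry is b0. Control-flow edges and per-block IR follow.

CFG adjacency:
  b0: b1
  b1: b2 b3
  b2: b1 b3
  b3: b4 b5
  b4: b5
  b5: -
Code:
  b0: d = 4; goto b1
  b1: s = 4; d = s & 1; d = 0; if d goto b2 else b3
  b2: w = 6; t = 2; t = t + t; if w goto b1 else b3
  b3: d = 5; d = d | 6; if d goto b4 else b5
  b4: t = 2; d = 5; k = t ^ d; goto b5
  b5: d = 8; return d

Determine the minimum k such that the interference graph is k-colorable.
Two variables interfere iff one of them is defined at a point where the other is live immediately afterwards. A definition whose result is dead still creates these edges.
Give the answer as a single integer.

Answer: 2

Analysis:
Block summaries:
  b0 def {d} use ∅
  b1 def {d,s} use ∅
  b2 def {t,w} use ∅
  b3 def {d} use ∅
  b4 def {d,k,t} use ∅
  b5 def {d} use ∅

Liveness:
  live b0: ∅→∅
  live b1: ∅→∅
  live b2: ∅→∅
  live b3: ∅→∅
  live b4: ∅→∅
  live b5: ∅→∅

Conflict graph:
  d — {t}
  k — ∅
  s — ∅
  t — {d,w}
  w — {t}

Chromatic number:
  lower bound: {d,t} mutually conflict ⇒ χ ≥ 2
  assign d→c1 k→c0 s→c0 t→c0 w→c1 — no edge inside a register ⇒ χ ≤ 2
  χ = 2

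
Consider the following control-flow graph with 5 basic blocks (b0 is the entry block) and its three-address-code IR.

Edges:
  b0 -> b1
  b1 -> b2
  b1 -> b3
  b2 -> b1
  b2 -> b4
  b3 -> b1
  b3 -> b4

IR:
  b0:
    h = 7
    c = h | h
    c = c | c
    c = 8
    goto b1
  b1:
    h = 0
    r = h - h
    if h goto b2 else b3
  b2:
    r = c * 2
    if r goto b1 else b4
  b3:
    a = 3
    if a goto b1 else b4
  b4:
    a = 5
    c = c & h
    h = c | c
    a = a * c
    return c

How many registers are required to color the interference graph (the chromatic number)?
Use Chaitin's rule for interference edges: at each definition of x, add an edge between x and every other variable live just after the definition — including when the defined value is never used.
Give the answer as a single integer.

Per-block:
  b0: def={c,h} ue=∅
  b1: def={h,r} ue=∅
  b2: def={r} ue={c}
  b3: def={a} ue=∅
  b4: def={a,c,h} ue={c,h}

Liveness:
  live b0: ∅→{c}
  live b1: {c}→{c,h}
  live b2: {c,h}→{c,h}
  live b3: {c,h}→{c,h}
  live b4: {c,h}→∅

Interfere edges:
  a↔{c,h}
  c↔{a,h,r}
  h↔{a,c,r}
  r↔{c,h}

Colouring:
  {a,c,h} pairwise interfere (3-clique) ⇒ χ ≥ 3
  assign a→c2 c→c0 h→c1 r→c2 — no edge inside a register ⇒ χ ≤ 3
  χ = 3

Answer: 3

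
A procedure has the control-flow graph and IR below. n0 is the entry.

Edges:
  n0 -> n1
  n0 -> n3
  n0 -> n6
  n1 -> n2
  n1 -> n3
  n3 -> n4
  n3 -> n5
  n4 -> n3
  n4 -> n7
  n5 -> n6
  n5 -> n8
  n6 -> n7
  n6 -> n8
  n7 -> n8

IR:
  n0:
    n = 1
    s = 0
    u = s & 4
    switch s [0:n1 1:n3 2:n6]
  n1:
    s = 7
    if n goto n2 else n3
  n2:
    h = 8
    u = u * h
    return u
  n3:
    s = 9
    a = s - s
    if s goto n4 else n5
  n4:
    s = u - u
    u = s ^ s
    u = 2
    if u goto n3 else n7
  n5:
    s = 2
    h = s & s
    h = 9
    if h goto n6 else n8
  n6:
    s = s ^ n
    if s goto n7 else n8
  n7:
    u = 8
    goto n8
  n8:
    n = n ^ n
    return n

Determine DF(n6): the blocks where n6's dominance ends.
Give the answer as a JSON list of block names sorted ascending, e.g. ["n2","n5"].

Answer: ["n7", "n8"]

Working:
idom tree: n1←n0 n2←n1 n3←n0 n4←n3 n5←n3 n6←n0 n7←n0 n8←n0
Dom at joins:
  n3: preds {n0,n1,n4}: {n0} ∩ {n0,n1} ∩ {n0,n3,n4} = {n0}; idom=n0
  n6: preds {n0,n5}: {n0} ∩ {n0,n3,n5} = {n0}; idom=n0
  n7: preds {n4,n6}: {n0,n3,n4} ∩ {n0,n6} = {n0}; idom=n0
  n8: preds {n5,n6,n7}: {n0,n3,n5} ∩ {n0,n6} ∩ {n0,n7} = {n0}; idom=n0

DF walk-up:
  join n3 pred n0: · stop@n0
  join n3 pred n1: n1 stop@n0
  join n3 pred n4: n4→n3 stop@n0
  join n6 pred n0: · stop@n0
  join n6 pred n5: n5→n3 stop@n0
  join n7 pred n4: n4→n3 stop@n0
  join n7 pred n6: n6 stop@n0
  join n8 pred n5: n5→n3 stop@n0
  join n8 pred n6: n6 stop@n0
  join n8 pred n7: n7 stop@n0
  n0 → ∅
  n1 → {n3}
  n2 → ∅
  n3 → {n3,n6,n7,n8}
  n4 → {n3,n7}
  n5 → {n6,n8}
  n6 → {n7,n8}
  n7 → {n8}
  n8 → ∅

DF(n6) = ["n7", "n8"]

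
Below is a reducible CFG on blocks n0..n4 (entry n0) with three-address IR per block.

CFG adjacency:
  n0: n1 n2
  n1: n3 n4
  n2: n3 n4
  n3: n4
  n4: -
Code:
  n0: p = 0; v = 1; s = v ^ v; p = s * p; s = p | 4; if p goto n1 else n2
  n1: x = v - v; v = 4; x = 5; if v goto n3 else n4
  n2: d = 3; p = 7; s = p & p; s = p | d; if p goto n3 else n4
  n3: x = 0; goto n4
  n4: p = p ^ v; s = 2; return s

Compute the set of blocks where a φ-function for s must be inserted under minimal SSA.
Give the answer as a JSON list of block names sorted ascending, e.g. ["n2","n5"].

idom tree: n1←n0 n2←n0 n3←n0 n4←n0
Join-block Dom:
  n3: preds {n1,n2}: {n0,n1} ∩ {n0,n2} = {n0}; idom=n0
  n4: preds {n1,n2,n3}: {n0,n1} ∩ {n0,n2} ∩ {n0,n3} = {n0}; idom=n0

DF walk-up:
  n3←n1: walk n1 to n0
  n3←n2: walk n2 to n0
  n4←n1: walk n1 to n0
  n4←n2: walk n2 to n0
  n4←n3: walk n3 to n0
  n0 → ∅
  n1 → {n3,n4}
  n2 → {n3,n4}
  n3 → {n4}
  n4 → ∅

φ for s: defs {n0,n2,n4}
  DF⁺ = {n3,n4}

Answer: ["n3", "n4"]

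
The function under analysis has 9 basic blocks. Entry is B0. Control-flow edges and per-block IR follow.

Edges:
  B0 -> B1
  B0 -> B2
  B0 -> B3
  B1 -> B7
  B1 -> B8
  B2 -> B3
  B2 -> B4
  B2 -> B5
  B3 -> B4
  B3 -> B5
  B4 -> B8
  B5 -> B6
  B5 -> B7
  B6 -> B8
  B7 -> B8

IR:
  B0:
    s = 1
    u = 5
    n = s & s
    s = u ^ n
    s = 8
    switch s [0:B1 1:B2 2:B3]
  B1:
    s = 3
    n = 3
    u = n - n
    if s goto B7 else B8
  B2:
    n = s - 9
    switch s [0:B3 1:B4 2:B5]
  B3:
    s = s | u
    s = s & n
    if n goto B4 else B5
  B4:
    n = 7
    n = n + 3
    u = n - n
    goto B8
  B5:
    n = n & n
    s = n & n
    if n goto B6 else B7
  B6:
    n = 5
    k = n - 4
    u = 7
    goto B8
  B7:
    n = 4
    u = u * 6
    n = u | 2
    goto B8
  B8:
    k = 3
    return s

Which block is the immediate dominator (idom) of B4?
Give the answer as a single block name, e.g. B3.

idom tree: B1←B0 B2←B0 B3←B0 B4←B0 B5←B0 B6←B5 B7←B0 B8←B0
Dom∩ at merges:
  B3: preds {B0,B2}: {B0} ∩ {B0,B2} = {B0}; idom=B0
  B4: preds {B2,B3}: {B0,B2} ∩ {B0,B3} = {B0}; idom=B0
  B5: preds {B2,B3}: {B0,B2} ∩ {B0,B3} = {B0}; idom=B0
  B7: preds {B1,B5}: {B0,B1} ∩ {B0,B5} = {B0}; idom=B0
  B8: preds {B1,B4,B6,B7}: {B0,B1} ∩ {B0,B4} ∩ {B0,B5,B6} ∩ {B0,B7} = {B0}; idom=B0

idom(B4) = B0

Answer: B0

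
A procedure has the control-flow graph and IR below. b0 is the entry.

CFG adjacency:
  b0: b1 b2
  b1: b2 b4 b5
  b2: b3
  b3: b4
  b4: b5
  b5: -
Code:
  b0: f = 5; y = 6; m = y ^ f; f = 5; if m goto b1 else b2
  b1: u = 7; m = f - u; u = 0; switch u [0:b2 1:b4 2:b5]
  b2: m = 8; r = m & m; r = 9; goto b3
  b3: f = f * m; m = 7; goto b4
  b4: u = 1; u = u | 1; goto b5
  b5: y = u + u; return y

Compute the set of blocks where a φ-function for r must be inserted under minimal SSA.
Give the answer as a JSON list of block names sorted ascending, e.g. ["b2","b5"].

Answer: ["b4", "b5"]

Derivation:
idom tree: b1←b0 b2←b0 b3←b2 b4←b0 b5←b0
Dom at joins:
  b2: preds {b0,b1}: {b0} ∩ {b0,b1} = {b0}; idom=b0
  b4: preds {b1,b3}: {b0,b1} ∩ {b0,b2,b3} = {b0}; idom=b0
  b5: preds {b1,b4}: {b0,b1} ∩ {b0,b4} = {b0}; idom=b0

DF walk-up:
  b2←b0: walk · to b0
  b2←b1: walk b1 to b0
  b4←b1: walk b1 to b0
  b4←b3: walk b3→b2 to b0
  b5←b1: walk b1 to b0
  b5←b4: walk b4 to b0
  b0: DF=∅
  b1: DF={b2,b4,b5}
  b2: DF={b4}
  b3: DF={b4}
  b4: DF={b5}
  b5: DF=∅

φ for r: defs {b2}
  DF⁺ = {b4,b5}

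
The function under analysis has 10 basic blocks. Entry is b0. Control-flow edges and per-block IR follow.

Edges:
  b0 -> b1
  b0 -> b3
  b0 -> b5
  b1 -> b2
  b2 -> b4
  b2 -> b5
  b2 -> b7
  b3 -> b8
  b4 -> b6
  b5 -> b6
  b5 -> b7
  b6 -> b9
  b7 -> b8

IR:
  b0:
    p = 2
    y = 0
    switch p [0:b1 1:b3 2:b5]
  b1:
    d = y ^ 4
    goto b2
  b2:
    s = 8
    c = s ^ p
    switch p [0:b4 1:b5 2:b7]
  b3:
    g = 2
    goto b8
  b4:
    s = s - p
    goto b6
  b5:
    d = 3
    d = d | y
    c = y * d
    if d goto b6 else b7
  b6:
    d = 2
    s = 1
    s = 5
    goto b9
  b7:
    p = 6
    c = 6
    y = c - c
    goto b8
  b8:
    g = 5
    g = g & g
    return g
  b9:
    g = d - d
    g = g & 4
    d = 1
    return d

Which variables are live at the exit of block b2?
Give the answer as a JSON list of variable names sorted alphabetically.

Answer: ["p", "s", "y"]

Analysis:
Block summaries:
  b0: def={p,y} ue=∅
  b1: def={d} ue={y}
  b2: def={c,s} ue={p}
  b3: def={g} ue=∅
  b4: def={s} ue={p,s}
  b5: def={c,d} ue={y}
  b6: def={d,s} ue=∅
  b7: def={c,p,y} ue=∅
  b8: def={g} ue=∅
  b9: def={d,g} ue={d}

Backward fixpoint:
  live b0: ∅→{p,y}
  live b1: {p,y}→{p,y}
  live b2: {p,y}→{p,s,y}
  live b3: ∅→∅
  live b4: {p,s}→∅
  live b5: {y}→∅
  live b6: ∅→{d}
  live b7: ∅→∅
  live b8: ∅→∅
  live b9: {d}→∅

live-out(b2) = ["p", "s", "y"]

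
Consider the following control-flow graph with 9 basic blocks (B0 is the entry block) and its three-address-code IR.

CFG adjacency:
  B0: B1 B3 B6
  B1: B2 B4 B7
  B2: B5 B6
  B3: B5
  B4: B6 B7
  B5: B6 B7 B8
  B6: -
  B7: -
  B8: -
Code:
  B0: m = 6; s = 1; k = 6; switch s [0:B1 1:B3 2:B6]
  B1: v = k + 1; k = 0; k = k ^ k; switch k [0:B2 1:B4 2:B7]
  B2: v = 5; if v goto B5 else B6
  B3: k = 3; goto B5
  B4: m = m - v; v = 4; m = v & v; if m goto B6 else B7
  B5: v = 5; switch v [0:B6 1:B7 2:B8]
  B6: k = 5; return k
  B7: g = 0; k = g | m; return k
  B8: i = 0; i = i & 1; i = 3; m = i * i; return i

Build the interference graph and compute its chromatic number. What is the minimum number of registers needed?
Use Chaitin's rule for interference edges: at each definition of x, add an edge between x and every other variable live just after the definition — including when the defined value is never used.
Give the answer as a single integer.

Answer: 3

Derivation:
Block summaries:
  B0 def {k,m,s} use ∅
  B1 def {k,v} use {k}
  B2 def {v} use ∅
  B3 def {k} use ∅
  B4 def {m,v} use {m,v}
  B5 def {v} use ∅
  B6 def {k} use ∅
  B7 def {g,k} use {m}
  B8 def {i,m} use ∅

Liveness:
  B0: in=∅ out={k,m}
  B1: in={k,m} out={m,v}
  B2: in={m} out={m}
  B3: in={m} out={m}
  B4: in={m,v} out={m}
  B5: in={m} out={m}
  B6: in=∅ out=∅
  B7: in={m} out=∅
  B8: in=∅ out=∅

Conflict graph:
  g — {m}
  i — {m}
  k — {m,s,v}
  m — {g,i,k,s,v}
  s — {k,m}
  v — {k,m}

Chromatic number:
  clique {k,m,s} ⇒ need ≥ 3
  3-colouring: r0={m}  r1={g,i,k}  r2={s,v}
  χ = 3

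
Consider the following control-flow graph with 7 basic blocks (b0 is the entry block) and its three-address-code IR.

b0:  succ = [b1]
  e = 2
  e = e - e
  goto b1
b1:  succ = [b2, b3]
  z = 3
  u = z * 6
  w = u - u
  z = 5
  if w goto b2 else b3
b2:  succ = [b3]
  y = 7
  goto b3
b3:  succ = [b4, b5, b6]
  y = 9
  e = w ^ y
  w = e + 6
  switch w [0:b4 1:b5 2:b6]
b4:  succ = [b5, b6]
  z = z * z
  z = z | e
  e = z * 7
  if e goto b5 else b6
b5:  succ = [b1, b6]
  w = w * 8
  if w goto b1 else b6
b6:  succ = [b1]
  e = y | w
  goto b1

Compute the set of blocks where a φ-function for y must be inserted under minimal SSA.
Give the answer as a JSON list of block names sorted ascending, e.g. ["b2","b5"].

idom tree: b1←b0 b2←b1 b3←b1 b4←b3 b5←b3 b6←b3
Dom∩ at merges:
  b1: preds {b0,b5,b6}: {b0} ∩ {b0,b1,b3,b5} ∩ {b0,b1,b3,b6} = {b0}; idom=b0
  b3: preds {b1,b2}: {b0,b1} ∩ {b0,b1,b2} = {b0,b1}; idom=b1
  b5: preds {b3,b4}: {b0,b1,b3} ∩ {b0,b1,b3,b4} = {b0,b1,b3}; idom=b3
  b6: preds {b3,b4,b5}: {b0,b1,b3} ∩ {b0,b1,b3,b4} ∩ {b0,b1,b3,b5} = {b0,b1,b3}; idom=b3

DF walk-up:
  join b1 pred b0: · stop@b0
  join b1 pred b5: b5→b3→b1 stop@b0
  join b1 pred b6: b6→b3→b1 stop@b0
  join b3 pred b1: · stop@b1
  join b3 pred b2: b2 stop@b1
  join b5 pred b3: · stop@b3
  join b5 pred b4: b4 stop@b3
  join b6 pred b3: · stop@b3
  join b6 pred b4: b4 stop@b3
  join b6 pred b5: b5 stop@b3
  DF(b0)=∅
  DF(b1)={b1}
  DF(b2)={b3}
  DF(b3)={b1}
  DF(b4)={b5,b6}
  DF(b5)={b1,b6}
  DF(b6)={b1}

φ for y: defs {b2,b3}
  DF⁺ = {b1,b3}

Answer: ["b1", "b3"]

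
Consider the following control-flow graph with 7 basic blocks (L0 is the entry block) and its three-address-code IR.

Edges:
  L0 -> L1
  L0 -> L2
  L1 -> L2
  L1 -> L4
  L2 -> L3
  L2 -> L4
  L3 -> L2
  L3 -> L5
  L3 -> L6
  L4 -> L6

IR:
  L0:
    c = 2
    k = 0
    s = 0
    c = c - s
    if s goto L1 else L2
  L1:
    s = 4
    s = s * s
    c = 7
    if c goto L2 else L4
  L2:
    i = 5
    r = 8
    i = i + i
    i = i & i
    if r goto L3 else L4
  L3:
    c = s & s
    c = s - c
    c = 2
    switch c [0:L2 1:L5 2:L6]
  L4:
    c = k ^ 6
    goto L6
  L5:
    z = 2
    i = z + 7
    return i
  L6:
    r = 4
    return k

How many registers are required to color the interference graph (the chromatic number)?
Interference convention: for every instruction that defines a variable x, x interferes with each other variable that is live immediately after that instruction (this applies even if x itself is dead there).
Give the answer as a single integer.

Answer: 4

Derivation:
Block summaries:
  L0: {c,k,s} / ∅
  L1: {c,s} / ∅
  L2: {i,r} / ∅
  L3: {c} / {s}
  L4: {c} / {k}
  L5: {i,z} / ∅
  L6: {r} / {k}

Backward fixpoint:
  live L0: ∅→{k,s}
  live L1: {k}→{k,s}
  live L2: {k,s}→{k,s}
  live L3: {k,s}→{k,s}
  live L4: {k}→{k}
  live L5: ∅→∅
  live L6: {k}→∅

Interfere edges:
  c↔{k,s}
  i↔{k,r,s}
  k↔{c,i,r,s}
  r↔{i,k,s}
  s↔{c,i,k,r}
  z↔∅

Chromatic number:
  {i,k,r,s} pairwise interfere (4-clique) ⇒ χ ≥ 4
  4-colouring: c0={k,z}  c1={s}  c2={c,i}  c3={r}
  χ = 4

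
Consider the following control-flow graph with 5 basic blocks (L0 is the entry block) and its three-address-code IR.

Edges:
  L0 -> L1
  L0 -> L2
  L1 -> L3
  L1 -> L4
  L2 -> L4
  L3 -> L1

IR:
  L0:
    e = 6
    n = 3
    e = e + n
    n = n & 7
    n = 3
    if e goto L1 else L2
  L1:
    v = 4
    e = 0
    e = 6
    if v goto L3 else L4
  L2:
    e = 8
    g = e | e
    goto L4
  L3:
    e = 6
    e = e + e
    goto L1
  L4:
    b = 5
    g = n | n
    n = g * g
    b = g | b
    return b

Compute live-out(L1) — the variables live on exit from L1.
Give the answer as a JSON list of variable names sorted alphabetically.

Answer: ["n"]

Analysis:
Block summaries:
  L0 def {e,n} use ∅
  L1 def {e,v} use ∅
  L2 def {e,g} use ∅
  L3 def {e} use ∅
  L4 def {b,g,n} use {n}

Live sets:
  L0 li=∅ lo={n}
  L1 li={n} lo={n}
  L2 li={n} lo={n}
  L3 li={n} lo={n}
  L4 li={n} lo=∅

live-out(L1) = ["n"]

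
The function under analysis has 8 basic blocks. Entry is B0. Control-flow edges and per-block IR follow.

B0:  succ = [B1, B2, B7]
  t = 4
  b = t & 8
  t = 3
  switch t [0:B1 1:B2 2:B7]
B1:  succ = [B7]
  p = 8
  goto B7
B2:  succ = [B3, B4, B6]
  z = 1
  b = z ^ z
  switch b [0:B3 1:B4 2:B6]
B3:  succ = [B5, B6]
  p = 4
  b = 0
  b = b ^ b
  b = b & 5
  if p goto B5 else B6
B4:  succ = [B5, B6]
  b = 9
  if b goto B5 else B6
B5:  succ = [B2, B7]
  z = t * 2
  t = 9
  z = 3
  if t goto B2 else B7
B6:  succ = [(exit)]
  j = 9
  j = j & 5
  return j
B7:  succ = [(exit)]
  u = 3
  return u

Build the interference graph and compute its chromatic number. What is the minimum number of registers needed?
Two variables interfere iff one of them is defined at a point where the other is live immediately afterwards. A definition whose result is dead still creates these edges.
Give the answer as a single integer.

Answer: 3

Working:
def/use:
  B0: def={b,t} ue=∅
  B1: def={p} ue=∅
  B2: def={b,z} ue=∅
  B3: def={b,p} ue=∅
  B4: def={b} ue=∅
  B5: def={t,z} ue={t}
  B6: def={j} ue=∅
  B7: def={u} ue=∅

Liveness:
  B0 li=∅ lo={t}
  B1 li=∅ lo=∅
  B2 li={t} lo={t}
  B3 li={t} lo={t}
  B4 li={t} lo={t}
  B5 li={t} lo={t}
  B6 li=∅ lo=∅
  B7 li=∅ lo=∅

Interference:
  b↔{p,t}
  j↔∅
  p↔{b,t}
  t↔{b,p,z}
  u↔∅
  z↔{t}

Registers:
  {b,p,t} pairwise interfere (3-clique) ⇒ χ ≥ 3
  3-colouring: r0={j,t,u}  r1={b,z}  r2={p}
  χ = 3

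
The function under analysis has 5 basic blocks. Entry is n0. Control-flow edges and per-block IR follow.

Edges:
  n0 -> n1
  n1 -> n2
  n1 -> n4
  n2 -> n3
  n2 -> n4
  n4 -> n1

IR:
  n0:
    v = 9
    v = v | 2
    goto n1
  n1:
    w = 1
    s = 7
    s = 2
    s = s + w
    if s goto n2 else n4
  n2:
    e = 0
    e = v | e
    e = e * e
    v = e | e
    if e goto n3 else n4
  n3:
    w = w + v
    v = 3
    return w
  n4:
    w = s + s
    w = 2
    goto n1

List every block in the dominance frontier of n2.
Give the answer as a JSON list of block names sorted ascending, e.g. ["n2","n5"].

idom tree: n1←n0 n2←n1 n3←n2 n4←n1
Dom∩ at merges:
  n1: preds {n0,n4}: {n0} ∩ {n0,n1,n4} = {n0}; idom=n0
  n4: preds {n1,n2}: {n0,n1} ∩ {n0,n1,n2} = {n0,n1}; idom=n1

Frontier:
  join n1 pred n0: · stop@n0
  join n1 pred n4: n4→n1 stop@n0
  join n4 pred n1: · stop@n1
  join n4 pred n2: n2 stop@n1
  DF(n0)=∅
  DF(n1)={n1}
  DF(n2)={n4}
  DF(n3)=∅
  DF(n4)={n1}

DF(n2) = ["n4"]

Answer: ["n4"]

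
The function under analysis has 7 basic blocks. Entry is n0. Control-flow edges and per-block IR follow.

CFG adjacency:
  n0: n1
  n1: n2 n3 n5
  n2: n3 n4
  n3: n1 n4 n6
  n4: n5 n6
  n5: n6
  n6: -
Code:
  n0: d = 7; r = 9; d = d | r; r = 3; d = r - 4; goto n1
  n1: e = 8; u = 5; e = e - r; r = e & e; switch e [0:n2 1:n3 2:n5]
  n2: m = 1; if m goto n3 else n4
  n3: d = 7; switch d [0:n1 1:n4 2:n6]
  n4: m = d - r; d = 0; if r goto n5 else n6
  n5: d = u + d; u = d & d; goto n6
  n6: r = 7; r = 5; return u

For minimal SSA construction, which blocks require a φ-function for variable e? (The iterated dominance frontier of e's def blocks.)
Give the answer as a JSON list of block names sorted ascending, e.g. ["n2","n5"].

Answer: ["n1"]

Derivation:
idom tree: n1←n0 n2←n1 n3←n1 n4←n1 n5←n1 n6←n1
Dom∩ at merges:
  n1: preds {n0,n3}: {n0} ∩ {n0,n1,n3} = {n0}; idom=n0
  n3: preds {n1,n2}: {n0,n1} ∩ {n0,n1,n2} = {n0,n1}; idom=n1
  n4: preds {n2,n3}: {n0,n1,n2} ∩ {n0,n1,n3} = {n0,n1}; idom=n1
  n5: preds {n1,n4}: {n0,n1} ∩ {n0,n1,n4} = {n0,n1}; idom=n1
  n6: preds {n3,n4,n5}: {n0,n1,n3} ∩ {n0,n1,n4} ∩ {n0,n1,n5} = {n0,n1}; idom=n1

DF derivation:
  n1←n0: walk · to n0
  n1←n3: walk n3→n1 to n0
  n3←n1: walk · to n1
  n3←n2: walk n2 to n1
  n4←n2: walk n2 to n1
  n4←n3: walk n3 to n1
  n5←n1: walk · to n1
  n5←n4: walk n4 to n1
  n6←n3: walk n3 to n1
  n6←n4: walk n4 to n1
  n6←n5: walk n5 to n1
  DF(n0)=∅
  DF(n1)={n1}
  DF(n2)={n3,n4}
  DF(n3)={n1,n4,n6}
  DF(n4)={n5,n6}
  DF(n5)={n6}
  DF(n6)=∅

φ for e: defs {n1}
  DF⁺ = {n1}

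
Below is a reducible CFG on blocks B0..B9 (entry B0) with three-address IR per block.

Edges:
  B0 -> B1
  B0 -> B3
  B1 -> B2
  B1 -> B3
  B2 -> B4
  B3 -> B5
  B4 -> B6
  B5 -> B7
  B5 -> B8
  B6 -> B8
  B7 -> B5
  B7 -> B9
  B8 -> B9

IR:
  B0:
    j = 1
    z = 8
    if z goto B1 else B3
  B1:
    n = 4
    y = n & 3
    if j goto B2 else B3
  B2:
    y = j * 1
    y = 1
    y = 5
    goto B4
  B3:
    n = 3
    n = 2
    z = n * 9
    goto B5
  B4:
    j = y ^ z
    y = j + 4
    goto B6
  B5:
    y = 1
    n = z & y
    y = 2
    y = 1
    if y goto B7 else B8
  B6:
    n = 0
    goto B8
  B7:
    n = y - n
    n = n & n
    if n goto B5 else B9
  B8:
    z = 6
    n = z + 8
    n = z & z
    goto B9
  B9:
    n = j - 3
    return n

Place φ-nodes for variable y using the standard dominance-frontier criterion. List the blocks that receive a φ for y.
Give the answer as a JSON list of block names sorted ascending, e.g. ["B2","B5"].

Answer: ["B3", "B5", "B8", "B9"]

Working:
idom tree: B1←B0 B2←B1 B3←B0 B4←B2 B5←B3 B6←B4 B7←B5 B8←B0 B9←B0
Dom∩ at merges:
  B3: preds {B0,B1}: {B0} ∩ {B0,B1} = {B0}; idom=B0
  B5: preds {B3,B7}: {B0,B3} ∩ {B0,B3,B5,B7} = {B0,B3}; idom=B3
  B8: preds {B5,B6}: {B0,B3,B5} ∩ {B0,B1,B2,B4,B6} = {B0}; idom=B0
  B9: preds {B7,B8}: {B0,B3,B5,B7} ∩ {B0,B8} = {B0}; idom=B0

DF derivation:
  B3←B0: walk · to B0
  B3←B1: walk B1 to B0
  B5←B3: walk · to B3
  B5←B7: walk B7→B5 to B3
  B8←B5: walk B5→B3 to B0
  B8←B6: walk B6→B4→B2→B1 to B0
  B9←B7: walk B7→B5→B3 to B0
  B9←B8: walk B8 to B0
  B0: DF=∅
  B1: DF={B3,B8}
  B2: DF={B8}
  B3: DF={B8,B9}
  B4: DF={B8}
  B5: DF={B5,B8,B9}
  B6: DF={B8}
  B7: DF={B5,B9}
  B8: DF={B9}
  B9: DF=∅

φ for y: defs {B1,B2,B4,B5}
  DF⁺ = {B3,B5,B8,B9}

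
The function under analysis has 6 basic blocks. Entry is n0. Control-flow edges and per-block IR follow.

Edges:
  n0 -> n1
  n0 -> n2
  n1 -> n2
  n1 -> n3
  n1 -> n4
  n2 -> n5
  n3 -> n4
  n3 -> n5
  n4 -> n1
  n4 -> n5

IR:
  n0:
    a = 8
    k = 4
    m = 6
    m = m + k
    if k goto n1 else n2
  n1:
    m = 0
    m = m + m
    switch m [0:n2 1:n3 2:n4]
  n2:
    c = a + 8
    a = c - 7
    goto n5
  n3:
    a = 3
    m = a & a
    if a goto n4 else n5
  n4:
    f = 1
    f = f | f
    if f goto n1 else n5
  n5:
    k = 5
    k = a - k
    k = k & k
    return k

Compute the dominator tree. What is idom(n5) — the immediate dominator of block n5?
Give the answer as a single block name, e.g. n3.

idom tree: n1←n0 n2←n0 n3←n1 n4←n1 n5←n0
Dom∩ at merges:
  n1: preds {n0,n4}: {n0} ∩ {n0,n1,n4} = {n0}; idom=n0
  n2: preds {n0,n1}: {n0} ∩ {n0,n1} = {n0}; idom=n0
  n4: preds {n1,n3}: {n0,n1} ∩ {n0,n1,n3} = {n0,n1}; idom=n1
  n5: preds {n2,n3,n4}: {n0,n2} ∩ {n0,n1,n3} ∩ {n0,n1,n4} = {n0}; idom=n0

idom(n5) = n0

Answer: n0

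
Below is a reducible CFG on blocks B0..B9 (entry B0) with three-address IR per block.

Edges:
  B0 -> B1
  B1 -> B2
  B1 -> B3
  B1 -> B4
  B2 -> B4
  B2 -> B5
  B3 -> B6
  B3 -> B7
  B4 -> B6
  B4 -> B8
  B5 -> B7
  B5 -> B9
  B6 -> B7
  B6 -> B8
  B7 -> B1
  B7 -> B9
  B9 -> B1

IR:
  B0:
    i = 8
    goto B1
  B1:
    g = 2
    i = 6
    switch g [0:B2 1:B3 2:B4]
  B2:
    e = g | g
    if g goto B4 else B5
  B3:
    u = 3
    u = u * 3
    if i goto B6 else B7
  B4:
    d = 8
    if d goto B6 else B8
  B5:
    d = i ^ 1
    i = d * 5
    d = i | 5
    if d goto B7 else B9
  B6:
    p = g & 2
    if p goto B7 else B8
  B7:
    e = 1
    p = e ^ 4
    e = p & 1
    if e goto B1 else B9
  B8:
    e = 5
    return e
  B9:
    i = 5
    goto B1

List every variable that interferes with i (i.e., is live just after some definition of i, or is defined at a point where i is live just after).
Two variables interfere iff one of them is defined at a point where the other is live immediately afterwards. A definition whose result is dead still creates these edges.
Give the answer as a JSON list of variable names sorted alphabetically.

Per-block:
  B0 def {i} use ∅
  B1 def {g,i} use ∅
  B2 def {e} use {g}
  B3 def {u} use {i}
  B4 def {d} use ∅
  B5 def {d,i} use {i}
  B6 def {p} use {g}
  B7 def {e,p} use ∅
  B8 def {e} use ∅
  B9 def {i} use ∅

Backward fixpoint:
  B0: in=∅ out=∅
  B1: in=∅ out={g,i}
  B2: in={g,i} out={g,i}
  B3: in={g,i} out={g}
  B4: in={g} out={g}
  B5: in={i} out=∅
  B6: in={g} out=∅
  B7: in=∅ out=∅
  B8: in=∅ out=∅
  B9: in=∅ out=∅

Interference:
  d — {g}
  e — {g,i}
  g — {d,e,i,u}
  i — {e,g,u}
  p — ∅
  u — {g,i}

N(i) = ["e", "g", "u"]

Answer: ["e", "g", "u"]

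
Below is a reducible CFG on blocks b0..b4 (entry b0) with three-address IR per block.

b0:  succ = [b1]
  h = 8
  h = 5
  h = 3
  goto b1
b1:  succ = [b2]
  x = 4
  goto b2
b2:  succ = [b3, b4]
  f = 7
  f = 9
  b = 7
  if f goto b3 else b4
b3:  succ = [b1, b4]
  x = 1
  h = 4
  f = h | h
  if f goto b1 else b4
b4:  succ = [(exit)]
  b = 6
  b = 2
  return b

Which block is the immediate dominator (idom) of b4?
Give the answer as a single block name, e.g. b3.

idom tree: b1←b0 b2←b1 b3←b2 b4←b2
Dom at joins:
  b1: preds {b0,b3}: {b0} ∩ {b0,b1,b2,b3} = {b0}; idom=b0
  b4: preds {b2,b3}: {b0,b1,b2} ∩ {b0,b1,b2,b3} = {b0,b1,b2}; idom=b2

idom(b4) = b2

Answer: b2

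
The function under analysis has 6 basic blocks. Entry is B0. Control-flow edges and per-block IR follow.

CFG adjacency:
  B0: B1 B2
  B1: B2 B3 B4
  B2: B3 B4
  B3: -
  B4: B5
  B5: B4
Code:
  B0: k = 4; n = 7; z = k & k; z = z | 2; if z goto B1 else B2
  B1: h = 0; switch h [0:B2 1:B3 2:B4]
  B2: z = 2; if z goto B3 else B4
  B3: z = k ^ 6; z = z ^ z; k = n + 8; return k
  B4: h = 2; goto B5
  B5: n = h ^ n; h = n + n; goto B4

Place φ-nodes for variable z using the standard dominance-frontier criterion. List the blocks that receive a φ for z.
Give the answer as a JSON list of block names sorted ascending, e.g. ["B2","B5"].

Answer: ["B3", "B4"]

Derivation:
idom tree: B1←B0 B2←B0 B3←B0 B4←B0 B5←B4
Dom∩ at merges:
  B2: preds {B0,B1}: {B0} ∩ {B0,B1} = {B0}; idom=B0
  B3: preds {B1,B2}: {B0,B1} ∩ {B0,B2} = {B0}; idom=B0
  B4: preds {B1,B2,B5}: {B0,B1} ∩ {B0,B2} ∩ {B0,B4,B5} = {B0}; idom=B0

Frontier:
  B2←B0: walk · to B0
  B2←B1: walk B1 to B0
  B3←B1: walk B1 to B0
  B3←B2: walk B2 to B0
  B4←B1: walk B1 to B0
  B4←B2: walk B2 to B0
  B4←B5: walk B5→B4 to B0
  B0: DF=∅
  B1: DF={B2,B3,B4}
  B2: DF={B3,B4}
  B3: DF=∅
  B4: DF={B4}
  B5: DF={B4}

φ for z: defs {B0,B2,B3}
  DF⁺ = {B3,B4}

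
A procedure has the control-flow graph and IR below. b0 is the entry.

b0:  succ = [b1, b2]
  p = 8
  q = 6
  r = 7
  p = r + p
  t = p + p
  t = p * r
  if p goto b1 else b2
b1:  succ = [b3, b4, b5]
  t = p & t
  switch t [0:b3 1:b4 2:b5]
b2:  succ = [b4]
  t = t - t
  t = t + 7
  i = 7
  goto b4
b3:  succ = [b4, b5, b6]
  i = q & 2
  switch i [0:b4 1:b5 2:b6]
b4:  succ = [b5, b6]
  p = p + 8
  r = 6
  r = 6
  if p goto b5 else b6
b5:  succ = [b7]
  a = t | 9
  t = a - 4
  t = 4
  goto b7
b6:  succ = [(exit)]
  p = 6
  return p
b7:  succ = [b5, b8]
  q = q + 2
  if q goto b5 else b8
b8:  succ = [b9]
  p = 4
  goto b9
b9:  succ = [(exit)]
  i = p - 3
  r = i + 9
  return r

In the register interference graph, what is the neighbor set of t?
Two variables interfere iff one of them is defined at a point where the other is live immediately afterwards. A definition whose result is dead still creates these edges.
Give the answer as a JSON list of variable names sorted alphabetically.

Per-block:
  b0 def {p,q,r,t} use ∅
  b1 def {t} use {p,t}
  b2 def {i,t} use {t}
  b3 def {i} use {q}
  b4 def {p,r} use {p}
  b5 def {a,t} use {t}
  b6 def {p} use ∅
  b7 def {q} use {q}
  b8 def {p} use ∅
  b9 def {i,r} use {p}

Backward fixpoint:
  b0 li=∅ lo={p,q,t}
  b1 li={p,q,t} lo={p,q,t}
  b2 li={p,q,t} lo={p,q,t}
  b3 li={p,q,t} lo={p,q,t}
  b4 li={p,q,t} lo={q,t}
  b5 li={q,t} lo={q,t}
  b6 li=∅ lo=∅
  b7 li={q,t} lo={q,t}
  b8 li=∅ lo={p}
  b9 li={p} lo=∅

Conflict graph:
  a: {q}
  i: {p,q,t}
  p: {i,q,r,t}
  q: {a,i,p,r,t}
  r: {p,q,t}
  t: {i,p,q,r}

N(t) = ["i", "p", "q", "r"]

Answer: ["i", "p", "q", "r"]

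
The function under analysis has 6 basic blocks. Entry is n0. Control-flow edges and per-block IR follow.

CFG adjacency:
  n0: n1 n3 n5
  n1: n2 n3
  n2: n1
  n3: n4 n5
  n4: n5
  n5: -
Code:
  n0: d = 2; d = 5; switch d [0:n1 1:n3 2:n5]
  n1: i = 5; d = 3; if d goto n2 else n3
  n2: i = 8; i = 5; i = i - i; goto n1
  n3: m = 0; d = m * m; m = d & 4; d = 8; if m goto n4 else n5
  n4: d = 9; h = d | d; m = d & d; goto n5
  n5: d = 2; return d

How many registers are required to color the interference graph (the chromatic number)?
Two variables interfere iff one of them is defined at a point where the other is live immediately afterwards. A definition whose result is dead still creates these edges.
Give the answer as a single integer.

Per-block:
  n0: def={d} ue=∅
  n1: def={d,i} ue=∅
  n2: def={i} ue=∅
  n3: def={d,m} ue=∅
  n4: def={d,h,m} ue=∅
  n5: def={d} ue=∅

Backward fixpoint:
  n0: in=∅ out=∅
  n1: in=∅ out=∅
  n2: in=∅ out=∅
  n3: in=∅ out=∅
  n4: in=∅ out=∅
  n5: in=∅ out=∅

Interference:
  d↔{h,m}
  h↔{d}
  i↔∅
  m↔{d}

Registers:
  clique {d,h} ⇒ need ≥ 2
  2-colouring: R0={d,i}  R1={h,m}
  χ = 2

Answer: 2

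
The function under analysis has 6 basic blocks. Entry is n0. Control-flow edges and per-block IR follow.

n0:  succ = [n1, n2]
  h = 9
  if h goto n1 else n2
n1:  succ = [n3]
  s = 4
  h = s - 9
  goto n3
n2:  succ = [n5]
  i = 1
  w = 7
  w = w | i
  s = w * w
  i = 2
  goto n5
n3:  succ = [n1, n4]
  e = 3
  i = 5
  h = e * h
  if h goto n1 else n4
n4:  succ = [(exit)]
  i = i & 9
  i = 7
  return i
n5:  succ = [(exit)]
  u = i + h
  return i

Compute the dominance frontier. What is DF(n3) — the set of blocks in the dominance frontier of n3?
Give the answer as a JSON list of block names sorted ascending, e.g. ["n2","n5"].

Answer: ["n1"]

Working:
idom tree: n1←n0 n2←n0 n3←n1 n4←n3 n5←n2
Dom at joins:
  n1: preds {n0,n3}: {n0} ∩ {n0,n1,n3} = {n0}; idom=n0

DF derivation:
  join n1 pred n0: · stop@n0
  join n1 pred n3: n3→n1 stop@n0
  DF(n0)=∅
  DF(n1)={n1}
  DF(n2)=∅
  DF(n3)={n1}
  DF(n4)=∅
  DF(n5)=∅

DF(n3) = ["n1"]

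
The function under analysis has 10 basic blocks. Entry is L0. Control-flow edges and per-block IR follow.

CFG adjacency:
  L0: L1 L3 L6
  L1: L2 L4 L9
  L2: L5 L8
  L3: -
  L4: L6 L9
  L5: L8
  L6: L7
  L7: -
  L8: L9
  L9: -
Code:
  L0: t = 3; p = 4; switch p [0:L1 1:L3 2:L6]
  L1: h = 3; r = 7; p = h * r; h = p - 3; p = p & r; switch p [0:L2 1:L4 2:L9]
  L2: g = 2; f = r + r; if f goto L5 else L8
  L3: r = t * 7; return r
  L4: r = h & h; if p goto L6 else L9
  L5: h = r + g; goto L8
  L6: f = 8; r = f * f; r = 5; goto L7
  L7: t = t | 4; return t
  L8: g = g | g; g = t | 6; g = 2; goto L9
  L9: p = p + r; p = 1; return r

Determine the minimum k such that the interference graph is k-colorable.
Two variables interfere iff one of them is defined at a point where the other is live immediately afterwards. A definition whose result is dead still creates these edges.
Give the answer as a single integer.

def/use:
  L0: def={p,t} ue=∅
  L1: def={h,p,r} ue=∅
  L2: def={f,g} ue={r}
  L3: def={r} ue={t}
  L4: def={r} ue={h,p}
  L5: def={h} ue={g,r}
  L6: def={f,r} ue=∅
  L7: def={t} ue={t}
  L8: def={g} ue={g,t}
  L9: def={p} ue={p,r}

Backward fixpoint:
  L0 li=∅ lo={t}
  L1 li={t} lo={h,p,r,t}
  L2 li={p,r,t} lo={g,p,r,t}
  L3 li={t} lo=∅
  L4 li={h,p,t} lo={p,r,t}
  L5 li={g,p,r,t} lo={g,p,r,t}
  L6 li={t} lo={t}
  L7 li={t} lo=∅
  L8 li={g,p,r,t} lo={p,r}
  L9 li={p,r} lo=∅

Interfere edges:
  f↔{g,p,r,t}
  g↔{f,h,p,r,t}
  h↔{g,p,r,t}
  p↔{f,g,h,r,t}
  r↔{f,g,h,p,t}
  t↔{f,g,h,p,r}

Registers:
  lower bound: {f,g,p,r,t} mutually conflict ⇒ χ ≥ 5
  assign f→c4 g→c0 h→c4 p→c1 r→c2 t→c3 — no edge inside a register ⇒ χ ≤ 5
  χ = 5

Answer: 5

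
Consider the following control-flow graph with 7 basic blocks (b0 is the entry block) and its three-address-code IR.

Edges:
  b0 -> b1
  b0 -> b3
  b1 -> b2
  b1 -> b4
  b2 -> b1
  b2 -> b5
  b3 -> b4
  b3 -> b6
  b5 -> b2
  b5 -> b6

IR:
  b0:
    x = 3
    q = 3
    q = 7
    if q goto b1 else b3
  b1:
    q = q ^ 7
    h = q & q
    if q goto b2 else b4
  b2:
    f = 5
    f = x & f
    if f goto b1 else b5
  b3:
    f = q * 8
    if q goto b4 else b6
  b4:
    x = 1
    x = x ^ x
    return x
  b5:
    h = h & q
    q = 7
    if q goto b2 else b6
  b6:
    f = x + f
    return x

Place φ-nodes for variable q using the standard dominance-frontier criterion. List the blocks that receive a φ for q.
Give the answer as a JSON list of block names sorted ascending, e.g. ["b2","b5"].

idom tree: b1←b0 b2←b1 b3←b0 b4←b0 b5←b2 b6←b0
Dom at joins:
  b1: preds {b0,b2}: {b0} ∩ {b0,b1,b2} = {b0}; idom=b0
  b2: preds {b1,b5}: {b0,b1} ∩ {b0,b1,b2,b5} = {b0,b1}; idom=b1
  b4: preds {b1,b3}: {b0,b1} ∩ {b0,b3} = {b0}; idom=b0
  b6: preds {b3,b5}: {b0,b3} ∩ {b0,b1,b2,b5} = {b0}; idom=b0

Frontier:
  join b1 pred b0: · stop@b0
  join b1 pred b2: b2→b1 stop@b0
  join b2 pred b1: · stop@b1
  join b2 pred b5: b5→b2 stop@b1
  join b4 pred b1: b1 stop@b0
  join b4 pred b3: b3 stop@b0
  join b6 pred b3: b3 stop@b0
  join b6 pred b5: b5→b2→b1 stop@b0
  DF(b0)=∅
  DF(b1)={b1,b4,b6}
  DF(b2)={b1,b2,b6}
  DF(b3)={b4,b6}
  DF(b4)=∅
  DF(b5)={b2,b6}
  DF(b6)=∅

φ for q: defs {b0,b1,b5}
  DF⁺ = {b1,b2,b4,b6}

Answer: ["b1", "b2", "b4", "b6"]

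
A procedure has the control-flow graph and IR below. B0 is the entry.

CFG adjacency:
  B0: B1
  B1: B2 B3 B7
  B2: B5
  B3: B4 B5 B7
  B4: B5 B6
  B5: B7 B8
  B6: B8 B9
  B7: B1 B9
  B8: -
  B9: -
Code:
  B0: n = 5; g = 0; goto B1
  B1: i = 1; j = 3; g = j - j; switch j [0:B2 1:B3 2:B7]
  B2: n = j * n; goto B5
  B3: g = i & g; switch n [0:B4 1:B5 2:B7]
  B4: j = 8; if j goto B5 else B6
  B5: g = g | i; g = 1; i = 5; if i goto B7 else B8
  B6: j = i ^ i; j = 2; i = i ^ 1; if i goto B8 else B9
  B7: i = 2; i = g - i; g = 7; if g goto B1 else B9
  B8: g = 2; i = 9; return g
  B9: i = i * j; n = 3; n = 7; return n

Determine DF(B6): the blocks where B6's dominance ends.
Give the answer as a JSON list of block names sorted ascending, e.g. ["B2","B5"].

idom tree: B1←B0 B2←B1 B3←B1 B4←B3 B5←B1 B6←B4 B7←B1 B8←B1 B9←B1
Dom∩ at merges:
  B1: preds {B0,B7}: {B0} ∩ {B0,B1,B7} = {B0}; idom=B0
  B5: preds {B2,B3,B4}: {B0,B1,B2} ∩ {B0,B1,B3} ∩ {B0,B1,B3,B4} = {B0,B1}; idom=B1
  B7: preds {B1,B3,B5}: {B0,B1} ∩ {B0,B1,B3} ∩ {B0,B1,B5} = {B0,B1}; idom=B1
  B8: preds {B5,B6}: {B0,B1,B5} ∩ {B0,B1,B3,B4,B6} = {B0,B1}; idom=B1
  B9: preds {B6,B7}: {B0,B1,B3,B4,B6} ∩ {B0,B1,B7} = {B0,B1}; idom=B1

DF walk-up:
  B1←B0: walk · to B0
  B1←B7: walk B7→B1 to B0
  B5←B2: walk B2 to B1
  B5←B3: walk B3 to B1
  B5←B4: walk B4→B3 to B1
  B7←B1: walk · to B1
  B7←B3: walk B3 to B1
  B7←B5: walk B5 to B1
  B8←B5: walk B5 to B1
  B8←B6: walk B6→B4→B3 to B1
  B9←B6: walk B6→B4→B3 to B1
  B9←B7: walk B7 to B1
  B0 → ∅
  B1 → {B1}
  B2 → {B5}
  B3 → {B5,B7,B8,B9}
  B4 → {B5,B8,B9}
  B5 → {B7,B8}
  B6 → {B8,B9}
  B7 → {B1,B9}
  B8 → ∅
  B9 → ∅

DF(B6) = ["B8", "B9"]

Answer: ["B8", "B9"]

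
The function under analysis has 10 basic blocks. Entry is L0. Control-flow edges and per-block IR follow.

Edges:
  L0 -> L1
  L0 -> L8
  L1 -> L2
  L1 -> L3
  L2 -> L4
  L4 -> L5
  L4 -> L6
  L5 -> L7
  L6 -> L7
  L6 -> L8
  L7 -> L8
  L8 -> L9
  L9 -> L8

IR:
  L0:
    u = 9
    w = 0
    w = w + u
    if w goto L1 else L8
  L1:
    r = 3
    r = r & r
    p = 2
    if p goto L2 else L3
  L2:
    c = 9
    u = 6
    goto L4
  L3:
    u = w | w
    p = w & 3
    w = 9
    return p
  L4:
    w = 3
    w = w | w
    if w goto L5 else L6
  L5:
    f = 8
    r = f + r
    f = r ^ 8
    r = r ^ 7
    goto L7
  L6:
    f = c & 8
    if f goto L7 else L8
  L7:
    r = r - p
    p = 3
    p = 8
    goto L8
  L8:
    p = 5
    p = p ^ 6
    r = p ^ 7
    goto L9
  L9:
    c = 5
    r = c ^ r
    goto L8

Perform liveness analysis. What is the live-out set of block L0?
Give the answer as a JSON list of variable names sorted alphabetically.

def/use:
  L0: def={u,w} ue=∅
  L1: def={p,r} ue=∅
  L2: def={c,u} ue=∅
  L3: def={p,u,w} ue={w}
  L4: def={w} ue=∅
  L5: def={f,r} ue={r}
  L6: def={f} ue={c}
  L7: def={p,r} ue={p,r}
  L8: def={p,r} ue=∅
  L9: def={c,r} ue={r}

Backward fixpoint:
  L0: in=∅ out={w}
  L1: in={w} out={p,r,w}
  L2: in={p,r} out={c,p,r}
  L3: in={w} out=∅
  L4: in={c,p,r} out={c,p,r}
  L5: in={p,r} out={p,r}
  L6: in={c,p,r} out={p,r}
  L7: in={p,r} out=∅
  L8: in=∅ out={r}
  L9: in={r} out=∅

live-out(L0) = ["w"]

Answer: ["w"]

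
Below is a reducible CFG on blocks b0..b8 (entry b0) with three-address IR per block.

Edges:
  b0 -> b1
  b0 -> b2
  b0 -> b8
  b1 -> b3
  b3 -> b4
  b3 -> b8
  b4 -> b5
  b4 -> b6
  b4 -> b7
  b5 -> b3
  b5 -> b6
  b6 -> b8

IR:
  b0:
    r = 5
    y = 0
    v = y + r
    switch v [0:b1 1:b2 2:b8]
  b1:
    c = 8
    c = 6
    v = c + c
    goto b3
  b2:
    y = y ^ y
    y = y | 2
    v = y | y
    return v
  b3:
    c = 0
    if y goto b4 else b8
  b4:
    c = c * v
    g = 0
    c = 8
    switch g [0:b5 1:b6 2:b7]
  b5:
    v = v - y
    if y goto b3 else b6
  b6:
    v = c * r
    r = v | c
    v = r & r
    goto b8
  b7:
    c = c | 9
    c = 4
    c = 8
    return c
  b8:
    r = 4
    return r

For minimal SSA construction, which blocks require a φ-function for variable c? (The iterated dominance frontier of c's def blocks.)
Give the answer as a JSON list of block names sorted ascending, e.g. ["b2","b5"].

Answer: ["b3", "b8"]

Analysis:
idom tree: b1←b0 b2←b0 b3←b1 b4←b3 b5←b4 b6←b4 b7←b4 b8←b0
Dom∩ at merges:
  b3: preds {b1,b5}: {b0,b1} ∩ {b0,b1,b3,b4,b5} = {b0,b1}; idom=b1
  b6: preds {b4,b5}: {b0,b1,b3,b4} ∩ {b0,b1,b3,b4,b5} = {b0,b1,b3,b4}; idom=b4
  b8: preds {b0,b3,b6}: {b0} ∩ {b0,b1,b3} ∩ {b0,b1,b3,b4,b6} = {b0}; idom=b0

DF derivation:
  b3←b1: walk · to b1
  b3←b5: walk b5→b4→b3 to b1
  b6←b4: walk · to b4
  b6←b5: walk b5 to b4
  b8←b0: walk · to b0
  b8←b3: walk b3→b1 to b0
  b8←b6: walk b6→b4→b3→b1 to b0
  DF(b0)=∅
  DF(b1)={b8}
  DF(b2)=∅
  DF(b3)={b3,b8}
  DF(b4)={b3,b8}
  DF(b5)={b3,b6}
  DF(b6)={b8}
  DF(b7)=∅
  DF(b8)=∅

φ for c: defs {b1,b3,b4,b7}
  DF⁺ = {b3,b8}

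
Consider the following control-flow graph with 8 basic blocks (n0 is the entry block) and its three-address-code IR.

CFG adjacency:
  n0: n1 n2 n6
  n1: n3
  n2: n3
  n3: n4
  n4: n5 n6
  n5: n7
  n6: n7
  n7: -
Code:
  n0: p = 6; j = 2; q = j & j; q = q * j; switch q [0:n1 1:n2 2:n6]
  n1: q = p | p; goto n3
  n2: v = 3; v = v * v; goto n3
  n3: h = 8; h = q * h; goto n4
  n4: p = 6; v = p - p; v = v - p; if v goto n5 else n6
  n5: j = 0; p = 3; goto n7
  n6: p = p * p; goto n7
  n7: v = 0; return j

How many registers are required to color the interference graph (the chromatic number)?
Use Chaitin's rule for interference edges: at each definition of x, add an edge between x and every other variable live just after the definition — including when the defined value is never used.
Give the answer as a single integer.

Per-block:
  n0: {j,p,q} / ∅
  n1: {q} / {p}
  n2: {v} / ∅
  n3: {h} / {q}
  n4: {p,v} / ∅
  n5: {j,p} / ∅
  n6: {p} / {p}
  n7: {v} / {j}

Liveness:
  n0: in=∅ out={j,p,q}
  n1: in={j,p} out={j,q}
  n2: in={j,q} out={j,q}
  n3: in={j,q} out={j}
  n4: in={j} out={j,p}
  n5: in=∅ out={j}
  n6: in={j,p} out={j}
  n7: in={j} out=∅

Conflict graph:
  h↔{j,q}
  j↔{h,p,q,v}
  p↔{j,q,v}
  q↔{h,j,p,v}
  v↔{j,p,q}

Colouring:
  lower bound: {j,p,q,v} mutually conflict ⇒ χ ≥ 4
  assign h→R2 j→R0 p→R2 q→R1 v→R3 — no edge inside a register ⇒ χ ≤ 4
  χ = 4

Answer: 4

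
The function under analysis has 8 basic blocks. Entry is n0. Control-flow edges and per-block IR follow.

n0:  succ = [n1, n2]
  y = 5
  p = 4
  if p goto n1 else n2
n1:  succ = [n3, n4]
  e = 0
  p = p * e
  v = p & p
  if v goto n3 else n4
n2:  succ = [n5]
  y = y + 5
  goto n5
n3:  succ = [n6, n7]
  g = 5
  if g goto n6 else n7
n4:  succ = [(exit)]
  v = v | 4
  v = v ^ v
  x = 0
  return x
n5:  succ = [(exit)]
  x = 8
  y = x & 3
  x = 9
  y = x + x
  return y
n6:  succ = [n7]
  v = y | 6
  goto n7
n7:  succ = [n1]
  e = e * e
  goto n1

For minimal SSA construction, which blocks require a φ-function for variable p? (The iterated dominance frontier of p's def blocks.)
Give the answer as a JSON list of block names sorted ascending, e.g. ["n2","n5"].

idom tree: n1←n0 n2←n0 n3←n1 n4←n1 n5←n2 n6←n3 n7←n3
Join-block Dom:
  n1: preds {n0,n7}: {n0} ∩ {n0,n1,n3,n7} = {n0}; idom=n0
  n7: preds {n3,n6}: {n0,n1,n3} ∩ {n0,n1,n3,n6} = {n0,n1,n3}; idom=n3

DF walk-up:
  n1←n0: walk · to n0
  n1←n7: walk n7→n3→n1 to n0
  n7←n3: walk · to n3
  n7←n6: walk n6 to n3
  n0: DF=∅
  n1: DF={n1}
  n2: DF=∅
  n3: DF={n1}
  n4: DF=∅
  n5: DF=∅
  n6: DF={n7}
  n7: DF={n1}

φ for p: defs {n0,n1}
  DF⁺ = {n1}

Answer: ["n1"]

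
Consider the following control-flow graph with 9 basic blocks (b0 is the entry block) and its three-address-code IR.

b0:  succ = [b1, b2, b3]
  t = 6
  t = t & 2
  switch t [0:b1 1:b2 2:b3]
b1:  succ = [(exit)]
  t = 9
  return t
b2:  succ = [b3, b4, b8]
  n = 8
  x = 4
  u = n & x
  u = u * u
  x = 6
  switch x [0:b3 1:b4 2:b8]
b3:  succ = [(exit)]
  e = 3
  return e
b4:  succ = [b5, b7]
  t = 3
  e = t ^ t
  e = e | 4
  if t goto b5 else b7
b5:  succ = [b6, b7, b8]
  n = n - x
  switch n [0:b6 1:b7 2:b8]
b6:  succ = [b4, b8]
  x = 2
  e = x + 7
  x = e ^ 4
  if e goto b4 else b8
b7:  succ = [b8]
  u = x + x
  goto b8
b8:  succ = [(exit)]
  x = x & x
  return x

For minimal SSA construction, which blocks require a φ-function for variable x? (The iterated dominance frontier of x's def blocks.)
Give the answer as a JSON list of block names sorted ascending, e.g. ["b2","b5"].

idom tree: b1←b0 b2←b0 b3←b0 b4←b2 b5←b4 b6←b5 b7←b4 b8←b2
Join-block Dom:
  b3: preds {b0,b2}: {b0} ∩ {b0,b2} = {b0}; idom=b0
  b4: preds {b2,b6}: {b0,b2} ∩ {b0,b2,b4,b5,b6} = {b0,b2}; idom=b2
  b7: preds {b4,b5}: {b0,b2,b4} ∩ {b0,b2,b4,b5} = {b0,b2,b4}; idom=b4
  b8: preds {b2,b5,b6,b7}: {b0,b2} ∩ {b0,b2,b4,b5} ∩ {b0,b2,b4,b5,b6} ∩ {b0,b2,b4,b7} = {b0,b2}; idom=b2

DF walk-up:
  join b3 pred b0: · stop@b0
  join b3 pred b2: b2 stop@b0
  join b4 pred b2: · stop@b2
  join b4 pred b6: b6→b5→b4 stop@b2
  join b7 pred b4: · stop@b4
  join b7 pred b5: b5 stop@b4
  join b8 pred b2: · stop@b2
  join b8 pred b5: b5→b4 stop@b2
  join b8 pred b6: b6→b5→b4 stop@b2
  join b8 pred b7: b7→b4 stop@b2
  DF(b0)=∅
  DF(b1)=∅
  DF(b2)={b3}
  DF(b3)=∅
  DF(b4)={b4,b8}
  DF(b5)={b4,b7,b8}
  DF(b6)={b4,b8}
  DF(b7)={b8}
  DF(b8)=∅

φ for x: defs {b2,b6,b8}
  DF⁺ = {b3,b4,b8}

Answer: ["b3", "b4", "b8"]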